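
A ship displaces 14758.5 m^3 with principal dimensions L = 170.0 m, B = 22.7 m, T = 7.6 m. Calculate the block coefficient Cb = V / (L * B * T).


Formula: Cb = V / (L * B * T)
Step 1 — L * B * T = 170.0 * 22.7 * 7.6 = 29328.4 m^3
Step 2 — Cb = 14758.5 / 29328.4 ≈ 0.50322 (5 s.f.)

0.50322


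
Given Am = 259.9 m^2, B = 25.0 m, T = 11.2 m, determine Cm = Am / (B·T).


Formula: Cm = Am / (B * T)
Step 1 — B * T = 25.0 * 11.2 = 280.0 m^2
Step 2 — Cm = 259.9 / 280.0 ≈ 0.92821 (5 s.f.)

0.92821


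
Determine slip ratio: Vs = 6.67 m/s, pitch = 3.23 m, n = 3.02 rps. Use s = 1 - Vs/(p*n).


Formula: s = 1 - Vs / (p * n)
Step 1 — p * n = 3.23 * 3.02 = 9.7546
Step 2 — Vs / (p*n) = 6.67 / 9.7546 = 0.68378 (6 d.p.)
Step 3 — s = 1 - 0.68378 = 0.31622

0.31622


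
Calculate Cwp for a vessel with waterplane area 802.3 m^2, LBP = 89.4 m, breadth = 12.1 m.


Formula: Cwp = Aw / (L * B)
Step 1 — L * B = 89.4 * 12.1 = 1081.74 m^2
Step 2 — Cwp = 802.3 / 1081.74 ≈ 0.74168 (5 s.f.)

0.74168


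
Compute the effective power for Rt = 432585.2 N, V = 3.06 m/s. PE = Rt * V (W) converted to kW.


Formula: PE = Rt * V / 1000 (kW)
Step 1 — PE (W) = 432585.2 * 3.06 = 1323710.712 W
Step 2 — PE (kW) = 1323710.712 / 1000 ≈ 1323.7 kW (5 s.f.)

1323.7 kW


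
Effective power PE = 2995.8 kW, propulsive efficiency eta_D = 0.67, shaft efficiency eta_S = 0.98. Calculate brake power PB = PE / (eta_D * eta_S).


Formula: PB = PE / (eta_D * eta_S)
Step 1 — combined efficiency = eta_D * eta_S = 0.67 * 0.98 = 0.6566
Step 2 — PB = 2995.8 / 0.6566 ≈ 4562.6 kW (5 s.f.)

4562.6 kW


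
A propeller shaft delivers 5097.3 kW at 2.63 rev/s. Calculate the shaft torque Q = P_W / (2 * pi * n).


Formula: Q = P_W / (2 * pi * n)
Step 1 — P_W = 5097.3 kW * 1000 = 5097300.0 W
Step 2 — 2 * pi * n = 2 * pi * 2.63 = 16.524777
Step 3 — Q = 5097300.0 / 16.524777 ≈ 308460 N·m (5 s.f.)

308460 N·m


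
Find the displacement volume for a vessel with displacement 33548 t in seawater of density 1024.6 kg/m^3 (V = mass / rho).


Formula: V = mass / rho
Step 1 — convert tonnes to kg: 33548 t * 1000 = 33548000 kg
Step 2 — V = 33548000 / 1024.6 ≈ 32743 m^3 (5 s.f.)

32743 m^3


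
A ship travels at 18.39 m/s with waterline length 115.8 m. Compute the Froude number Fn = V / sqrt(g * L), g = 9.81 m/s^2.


Formula: Fn = V / sqrt(g * L)
Step 1 — g * L = 9.81 * 115.8 = 1135.998
Step 2 — sqrt(g * L) = sqrt(1135.998) = 33.704569
Step 3 — Fn = 18.39 / 33.704569 ≈ 0.54562 (5 s.f.)

0.54562


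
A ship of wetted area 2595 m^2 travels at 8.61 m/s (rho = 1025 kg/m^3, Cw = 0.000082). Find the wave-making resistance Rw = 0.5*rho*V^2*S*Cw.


Formula: Rw = 0.5 * rho * V^2 * S * Cw
Step 1 — V^2 = 8.61^2 = 74.1321
Step 2 — 0.5 * rho * V^2 = 0.5 * 1025 * 74.1321 = 37992.70125
Step 3 — Rw = 37992.70125 * 2595 * 0.000082 ≈ 8084.5 N (5 s.f.)

8084.5 N


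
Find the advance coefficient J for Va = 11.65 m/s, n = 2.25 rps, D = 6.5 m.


Formula: J = Va / (n * D)
Step 1 — n * D = 2.25 * 6.5 = 14.625
Step 2 — J = 11.65 / 14.625 ≈ 0.79658 (5 s.f.)

0.79658


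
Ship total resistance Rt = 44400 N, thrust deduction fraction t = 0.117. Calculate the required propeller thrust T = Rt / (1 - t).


Formula: T = Rt / (1 - t)
Step 1 — (1 - t) = 1 - 0.117 = 0.883
Step 2 — T = 44400 / 0.883 ≈ 50283 N (5 s.f.)

50283 N


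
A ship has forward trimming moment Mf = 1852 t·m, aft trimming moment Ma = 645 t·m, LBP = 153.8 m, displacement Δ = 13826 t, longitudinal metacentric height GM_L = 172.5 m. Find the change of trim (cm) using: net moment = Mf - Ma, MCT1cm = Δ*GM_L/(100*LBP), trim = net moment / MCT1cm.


Formula: net trimming moment = Mf - Ma; MCT1cm = Δ*GM_L/(100*LBP); trim = net moment / MCT1cm
Step 1 — net trimming moment = 1852 - 645 = 1207 t·m
Step 2 — MCT1cm = 13826 * 172.5 / (100 * 153.8) = 155.0705 t·m/cm
Step 3 — trim = 1207 / 155.0705 ≈ 7.7836 cm (5 s.f.)

7.7836 cm


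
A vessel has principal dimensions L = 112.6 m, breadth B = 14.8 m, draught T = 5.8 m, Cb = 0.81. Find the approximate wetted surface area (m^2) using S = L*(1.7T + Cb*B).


Formula: S = 1.7*L*T + V/T with V = Cb*L*B*T, i.e. S = L * (1.7*T + Cb*B)
Step 1 — 1.7*T = 1.7 * 5.8 = 9.86 m
Step 2 — Cb*B = 0.81 * 14.8 = 11.988 m
Step 3 — 1.7*T + Cb*B = 9.86 + 11.988 = 21.848 m
Step 4 — S = 112.6 * 21.848 ≈ 2460.1 m^2 (5 s.f.)

2460.1 m^2


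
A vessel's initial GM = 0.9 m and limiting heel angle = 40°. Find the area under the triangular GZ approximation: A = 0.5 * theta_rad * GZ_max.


Formula: GZ_max = GM * sin(theta); Area = 0.5 * theta_rad * GZ_max
Step 1 — GZ_max = 0.9 * sin(40°) = 0.9 * 0.642788 = 0.578509 m
Step 2 — theta_rad = 40 * pi/180 = 0.698132 rad
Step 3 — Area = 0.5 * 0.698132 * 0.578509 ≈ 0.20194 m·rad (5 s.f.)

0.20194 m·rad


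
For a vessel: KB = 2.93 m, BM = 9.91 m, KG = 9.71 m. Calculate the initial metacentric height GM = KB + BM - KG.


Formula: GM = KB + BM - KG
Step 1 — KM = KB + BM = 2.93 + 9.91 = 12.84 m
Step 2 — GM = KM - KG = 12.84 - 9.71 = 3.13 m

3.13 m


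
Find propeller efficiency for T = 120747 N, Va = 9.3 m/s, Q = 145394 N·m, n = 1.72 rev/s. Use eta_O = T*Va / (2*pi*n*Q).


Formula: eta = T * Va / (2 * pi * n * Q)
Step 1 — numerator = T * Va = 120747 * 9.3 = 1122947.1
Step 2 — 2 * pi * n = 2 * pi * 1.72 = 10.807079
Step 3 — denominator = 10.807079 * 145394 = 1571284.44
Step 4 — eta = 1122947.1 / 1571284.44 ≈ 0.71467 (5 s.f.)

0.71467


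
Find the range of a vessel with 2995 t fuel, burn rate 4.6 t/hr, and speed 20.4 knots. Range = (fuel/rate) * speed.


Formula: endurance = fuel / rate; range = endurance * speed
Step 1 — endurance = 2995 / 4.6 = 651.087 hours
Step 2 — range = 651.087 * 20.4 ≈ 13282 nautical miles (5 s.f.)

13282 NM


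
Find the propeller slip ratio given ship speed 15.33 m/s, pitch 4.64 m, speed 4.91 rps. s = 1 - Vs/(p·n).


Formula: s = 1 - Vs / (p * n)
Step 1 — p * n = 4.64 * 4.91 = 22.7824
Step 2 — Vs / (p*n) = 15.33 / 22.7824 = 0.672888 (6 d.p.)
Step 3 — s = 1 - 0.672888 = 0.327112

0.327112


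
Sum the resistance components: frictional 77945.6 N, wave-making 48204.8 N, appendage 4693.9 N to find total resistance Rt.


Formula: Rt = Rf + Rw + Ra
Substituting: Rt = 77945.6 + 48204.8 + 4693.9
Result: Rt = 130844.3 N

130844.3 N


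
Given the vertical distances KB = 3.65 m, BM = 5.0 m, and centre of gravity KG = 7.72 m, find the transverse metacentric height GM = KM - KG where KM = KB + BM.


Formula: GM = KB + BM - KG
Step 1 — KM = KB + BM = 3.65 + 5.0 = 8.65 m
Step 2 — GM = KM - KG = 8.65 - 7.72 = 0.93 m

0.93 m


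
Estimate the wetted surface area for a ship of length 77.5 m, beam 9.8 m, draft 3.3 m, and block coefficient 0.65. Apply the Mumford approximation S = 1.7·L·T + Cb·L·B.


Formula: S = 1.7*L*T + V/T with V = Cb*L*B*T, i.e. S = L * (1.7*T + Cb*B)
Step 1 — 1.7*T = 1.7 * 3.3 = 5.61 m
Step 2 — Cb*B = 0.65 * 9.8 = 6.37 m
Step 3 — 1.7*T + Cb*B = 5.61 + 6.37 = 11.98 m
Step 4 — S = 77.5 * 11.98 ≈ 928.45 m^2 (5 s.f.)

928.45 m^2


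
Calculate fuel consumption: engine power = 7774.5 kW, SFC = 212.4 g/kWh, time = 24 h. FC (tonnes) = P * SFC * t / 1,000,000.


Formula: FC (tonnes) = P * SFC * t / 1,000,000
Step 1 — P * SFC * t = 7774.5 * 212.4 * 24 = 39631291.2 g
Step 2 — FC (tonnes) = 39631291.2 / 1,000,000 ≈ 39.631 tonnes (5 s.f.)

39.631 tonnes


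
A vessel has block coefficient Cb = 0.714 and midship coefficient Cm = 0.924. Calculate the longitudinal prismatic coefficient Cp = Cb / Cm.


Formula: Cp = Cb / Cm
Substituting: Cp = 0.714 / 0.924
Result: Cp ≈ 0.77273 (5 s.f.)

0.77273


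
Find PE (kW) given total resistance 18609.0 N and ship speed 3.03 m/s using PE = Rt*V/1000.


Formula: PE = Rt * V / 1000 (kW)
Step 1 — PE (W) = 18609.0 * 3.03 = 56385.27 W
Step 2 — PE (kW) = 56385.27 / 1000 ≈ 56.385 kW (5 s.f.)

56.385 kW


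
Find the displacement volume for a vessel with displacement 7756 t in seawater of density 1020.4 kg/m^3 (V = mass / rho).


Formula: V = mass / rho
Step 1 — convert tonnes to kg: 7756 t * 1000 = 7756000 kg
Step 2 — V = 7756000 / 1020.4 ≈ 7600.9 m^3 (5 s.f.)

7600.9 m^3


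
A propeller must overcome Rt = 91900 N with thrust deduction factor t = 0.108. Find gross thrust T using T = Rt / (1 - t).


Formula: T = Rt / (1 - t)
Step 1 — (1 - t) = 1 - 0.108 = 0.892
Step 2 — T = 91900 / 0.892 ≈ 103030 N (5 s.f.)

103030 N


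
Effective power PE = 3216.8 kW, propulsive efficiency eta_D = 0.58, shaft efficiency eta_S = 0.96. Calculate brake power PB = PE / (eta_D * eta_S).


Formula: PB = PE / (eta_D * eta_S)
Step 1 — combined efficiency = eta_D * eta_S = 0.58 * 0.96 = 0.5568
Step 2 — PB = 3216.8 / 0.5568 ≈ 5777.3 kW (5 s.f.)

5777.3 kW


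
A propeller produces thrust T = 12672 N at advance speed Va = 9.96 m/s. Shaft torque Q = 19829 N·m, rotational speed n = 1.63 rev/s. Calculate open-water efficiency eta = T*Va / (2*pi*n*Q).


Formula: eta = T * Va / (2 * pi * n * Q)
Step 1 — numerator = T * Va = 12672 * 9.96 = 126213.12
Step 2 — 2 * pi * n = 2 * pi * 1.63 = 10.241592
Step 3 — denominator = 10.241592 * 19829 = 203080.53
Step 4 — eta = 126213.12 / 203080.53 ≈ 0.62149 (5 s.f.)

0.62149


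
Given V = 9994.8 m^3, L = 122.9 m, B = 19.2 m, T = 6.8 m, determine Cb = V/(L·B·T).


Formula: Cb = V / (L * B * T)
Step 1 — L * B * T = 122.9 * 19.2 * 6.8 = 16045.824 m^3
Step 2 — Cb = 9994.8 / 16045.824 ≈ 0.62289 (5 s.f.)

0.62289


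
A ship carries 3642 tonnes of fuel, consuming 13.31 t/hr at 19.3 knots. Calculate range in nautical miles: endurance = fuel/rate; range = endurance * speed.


Formula: endurance = fuel / rate; range = endurance * speed
Step 1 — endurance = 3642 / 13.31 = 273.6289 hours
Step 2 — range = 273.6289 * 19.3 ≈ 5281.0 nautical miles (5 s.f.)

5281.0 NM


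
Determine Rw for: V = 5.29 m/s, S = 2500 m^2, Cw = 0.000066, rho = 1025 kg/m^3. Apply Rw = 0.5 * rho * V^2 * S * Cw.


Formula: Rw = 0.5 * rho * V^2 * S * Cw
Step 1 — V^2 = 5.29^2 = 27.9841
Step 2 — 0.5 * rho * V^2 = 0.5 * 1025 * 27.9841 = 14341.85125
Step 3 — Rw = 14341.85125 * 2500 * 0.000066 ≈ 2366.4 N (5 s.f.)

2366.4 N


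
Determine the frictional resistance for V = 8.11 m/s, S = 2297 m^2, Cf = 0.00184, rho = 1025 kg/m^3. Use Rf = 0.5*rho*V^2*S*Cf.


Formula: Rf = 0.5 * rho * V^2 * S * Cf
Step 1 — V^2 = 8.11^2 = 65.7721
Step 2 — 0.5 * rho * V^2 = 0.5 * 1025 * 65.7721 = 33708.20125
Step 3 — Rf = 33708.20125 * 2297 * 0.00184 ≈ 142470 N (5 s.f.)

142470 N


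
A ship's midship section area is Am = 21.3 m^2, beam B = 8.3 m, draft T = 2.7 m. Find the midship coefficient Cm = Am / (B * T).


Formula: Cm = Am / (B * T)
Step 1 — B * T = 8.3 * 2.7 = 22.41 m^2
Step 2 — Cm = 21.3 / 22.41 ≈ 0.95047 (5 s.f.)

0.95047


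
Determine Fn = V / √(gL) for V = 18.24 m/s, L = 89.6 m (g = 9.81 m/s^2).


Formula: Fn = V / sqrt(g * L)
Step 1 — g * L = 9.81 * 89.6 = 878.976
Step 2 — sqrt(g * L) = sqrt(878.976) = 29.647529
Step 3 — Fn = 18.24 / 29.647529 ≈ 0.61523 (5 s.f.)

0.61523


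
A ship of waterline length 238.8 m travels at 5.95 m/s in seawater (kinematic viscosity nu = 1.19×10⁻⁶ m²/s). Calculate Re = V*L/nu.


Formula: Re = V * L / nu
Step 1 — V * L = 5.95 * 238.8 = 1420.86 m^2/s
Step 2 — Re = 1420.86 / 1.19e-6 = 1.19e+09

1.19e+09


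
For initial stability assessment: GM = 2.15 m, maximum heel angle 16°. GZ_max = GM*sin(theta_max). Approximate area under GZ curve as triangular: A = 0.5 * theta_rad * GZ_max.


Formula: GZ_max = GM * sin(theta); Area = 0.5 * theta_rad * GZ_max
Step 1 — GZ_max = 2.15 * sin(16°) = 2.15 * 0.275637 = 0.59262 m
Step 2 — theta_rad = 16 * pi/180 = 0.279253 rad
Step 3 — Area = 0.5 * 0.279253 * 0.59262 ≈ 0.082745 m·rad (5 s.f.)

0.082745 m·rad


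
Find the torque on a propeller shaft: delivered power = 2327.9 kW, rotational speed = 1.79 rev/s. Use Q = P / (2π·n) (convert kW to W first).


Formula: Q = P_W / (2 * pi * n)
Step 1 — P_W = 2327.9 kW * 1000 = 2327900.0 W
Step 2 — 2 * pi * n = 2 * pi * 1.79 = 11.246902
Step 3 — Q = 2327900.0 / 11.246902 ≈ 206980 N·m (5 s.f.)

206980 N·m


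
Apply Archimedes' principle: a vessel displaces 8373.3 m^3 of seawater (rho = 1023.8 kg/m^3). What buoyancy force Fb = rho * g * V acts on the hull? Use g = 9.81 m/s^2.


Formula: Fb = rho * g * V
Substituting: Fb = 1023.8 * 9.81 * 8373.3
Intermediate: 1023.8 * 9.81 = 10043.478
Result: Fb = 10043.478 * 8373.3 ≈ 84097000 N (5 s.f.)

84097000 N


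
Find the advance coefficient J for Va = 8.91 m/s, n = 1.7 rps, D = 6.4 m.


Formula: J = Va / (n * D)
Step 1 — n * D = 1.7 * 6.4 = 10.88
Step 2 — J = 8.91 / 10.88 ≈ 0.81893 (5 s.f.)

0.81893


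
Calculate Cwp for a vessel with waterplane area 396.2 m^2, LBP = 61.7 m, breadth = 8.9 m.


Formula: Cwp = Aw / (L * B)
Step 1 — L * B = 61.7 * 8.9 = 549.13 m^2
Step 2 — Cwp = 396.2 / 549.13 ≈ 0.72150 (5 s.f.)

0.72150


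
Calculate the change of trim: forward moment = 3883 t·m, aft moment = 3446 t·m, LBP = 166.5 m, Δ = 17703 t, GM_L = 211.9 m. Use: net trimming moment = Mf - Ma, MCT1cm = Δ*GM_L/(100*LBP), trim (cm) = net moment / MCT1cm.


Formula: net trimming moment = Mf - Ma; MCT1cm = Δ*GM_L/(100*LBP); trim = net moment / MCT1cm
Step 1 — net trimming moment = 3883 - 3446 = 437 t·m
Step 2 — MCT1cm = 17703 * 211.9 / (100 * 166.5) = 225.3012 t·m/cm
Step 3 — trim = 437 / 225.3012 ≈ 1.9396 cm (5 s.f.)

1.9396 cm


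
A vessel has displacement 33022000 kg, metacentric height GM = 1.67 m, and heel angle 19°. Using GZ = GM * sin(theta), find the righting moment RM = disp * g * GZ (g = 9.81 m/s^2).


Formula: GZ = GM * sin(theta); RM = disp * g * GZ
Step 1 — GZ = 1.67 * sin(19°) = 1.67 * 0.325568 = 0.543699 m
Step 2 — RM = 33022000 * 9.81 * 0.543699 ≈ 176130000 N·m (5 s.f.)

176130000 N·m


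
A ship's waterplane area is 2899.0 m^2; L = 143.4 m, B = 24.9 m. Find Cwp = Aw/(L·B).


Formula: Cwp = Aw / (L * B)
Step 1 — L * B = 143.4 * 24.9 = 3570.66 m^2
Step 2 — Cwp = 2899.0 / 3570.66 ≈ 0.81189 (5 s.f.)

0.81189


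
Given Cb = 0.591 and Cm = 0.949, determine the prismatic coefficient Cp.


Formula: Cp = Cb / Cm
Substituting: Cp = 0.591 / 0.949
Result: Cp ≈ 0.62276 (5 s.f.)

0.62276


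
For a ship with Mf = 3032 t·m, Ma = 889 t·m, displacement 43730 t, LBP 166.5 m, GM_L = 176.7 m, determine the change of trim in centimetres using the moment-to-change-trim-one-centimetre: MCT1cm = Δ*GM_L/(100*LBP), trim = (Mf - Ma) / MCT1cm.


Formula: net trimming moment = Mf - Ma; MCT1cm = Δ*GM_L/(100*LBP); trim = net moment / MCT1cm
Step 1 — net trimming moment = 3032 - 889 = 2143 t·m
Step 2 — MCT1cm = 43730 * 176.7 / (100 * 166.5) = 464.0895 t·m/cm
Step 3 — trim = 2143 / 464.0895 ≈ 4.6176 cm (5 s.f.)

4.6176 cm


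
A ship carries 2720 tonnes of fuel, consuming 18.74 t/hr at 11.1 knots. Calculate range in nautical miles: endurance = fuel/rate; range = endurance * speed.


Formula: endurance = fuel / rate; range = endurance * speed
Step 1 — endurance = 2720 / 18.74 = 145.1441 hours
Step 2 — range = 145.1441 * 11.1 ≈ 1611.1 nautical miles (5 s.f.)

1611.1 NM


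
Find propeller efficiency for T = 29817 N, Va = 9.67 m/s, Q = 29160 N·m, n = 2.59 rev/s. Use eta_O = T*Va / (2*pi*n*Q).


Formula: eta = T * Va / (2 * pi * n * Q)
Step 1 — numerator = T * Va = 29817 * 9.67 = 288330.39
Step 2 — 2 * pi * n = 2 * pi * 2.59 = 16.27345
Step 3 — denominator = 16.27345 * 29160 = 474533.8
Step 4 — eta = 288330.39 / 474533.8 ≈ 0.60761 (5 s.f.)

0.60761


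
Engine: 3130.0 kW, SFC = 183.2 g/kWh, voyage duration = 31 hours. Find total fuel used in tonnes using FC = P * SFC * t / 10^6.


Formula: FC (tonnes) = P * SFC * t / 1,000,000
Step 1 — P * SFC * t = 3130.0 * 183.2 * 31 = 17775896.0 g
Step 2 — FC (tonnes) = 17775896.0 / 1,000,000 ≈ 17.776 tonnes (5 s.f.)

17.776 tonnes


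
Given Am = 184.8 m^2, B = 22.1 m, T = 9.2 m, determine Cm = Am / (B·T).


Formula: Cm = Am / (B * T)
Step 1 — B * T = 22.1 * 9.2 = 203.32 m^2
Step 2 — Cm = 184.8 / 203.32 ≈ 0.90891 (5 s.f.)

0.90891


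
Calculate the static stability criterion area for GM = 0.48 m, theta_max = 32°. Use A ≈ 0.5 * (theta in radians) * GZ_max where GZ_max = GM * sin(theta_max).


Formula: GZ_max = GM * sin(theta); Area = 0.5 * theta_rad * GZ_max
Step 1 — GZ_max = 0.48 * sin(32°) = 0.48 * 0.529919 = 0.254361 m
Step 2 — theta_rad = 32 * pi/180 = 0.558505 rad
Step 3 — Area = 0.5 * 0.558505 * 0.254361 ≈ 0.071031 m·rad (5 s.f.)

0.071031 m·rad


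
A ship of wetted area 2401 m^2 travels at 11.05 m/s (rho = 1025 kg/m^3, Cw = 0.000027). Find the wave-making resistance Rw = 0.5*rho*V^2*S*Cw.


Formula: Rw = 0.5 * rho * V^2 * S * Cw
Step 1 — V^2 = 11.05^2 = 122.1025
Step 2 — 0.5 * rho * V^2 = 0.5 * 1025 * 122.1025 = 62577.53125
Step 3 — Rw = 62577.53125 * 2401 * 0.000027 ≈ 4056.7 N (5 s.f.)

4056.7 N


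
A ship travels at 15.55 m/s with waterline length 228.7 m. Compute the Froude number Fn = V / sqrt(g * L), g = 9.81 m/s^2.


Formula: Fn = V / sqrt(g * L)
Step 1 — g * L = 9.81 * 228.7 = 2243.547
Step 2 — sqrt(g * L) = sqrt(2243.547) = 47.366095
Step 3 — Fn = 15.55 / 47.366095 ≈ 0.32829 (5 s.f.)

0.32829


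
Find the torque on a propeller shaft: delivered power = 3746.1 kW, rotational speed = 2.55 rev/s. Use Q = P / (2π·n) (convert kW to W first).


Formula: Q = P_W / (2 * pi * n)
Step 1 — P_W = 3746.1 kW * 1000 = 3746100.0 W
Step 2 — 2 * pi * n = 2 * pi * 2.55 = 16.022123
Step 3 — Q = 3746100.0 / 16.022123 ≈ 233810 N·m (5 s.f.)

233810 N·m


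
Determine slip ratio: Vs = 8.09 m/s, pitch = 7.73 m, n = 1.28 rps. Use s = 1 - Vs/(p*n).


Formula: s = 1 - Vs / (p * n)
Step 1 — p * n = 7.73 * 1.28 = 9.8944
Step 2 — Vs / (p*n) = 8.09 / 9.8944 = 0.817634 (6 d.p.)
Step 3 — s = 1 - 0.817634 = 0.182366

0.182366


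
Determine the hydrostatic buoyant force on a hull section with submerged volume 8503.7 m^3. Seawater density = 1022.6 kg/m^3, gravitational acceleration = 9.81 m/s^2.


Formula: Fb = rho * g * V
Substituting: Fb = 1022.6 * 9.81 * 8503.7
Intermediate: 1022.6 * 9.81 = 10031.706
Result: Fb = 10031.706 * 8503.7 ≈ 85307000 N (5 s.f.)

85307000 N


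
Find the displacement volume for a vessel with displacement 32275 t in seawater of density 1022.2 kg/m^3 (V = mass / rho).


Formula: V = mass / rho
Step 1 — convert tonnes to kg: 32275 t * 1000 = 32275000 kg
Step 2 — V = 32275000 / 1022.2 ≈ 31574 m^3 (5 s.f.)

31574 m^3


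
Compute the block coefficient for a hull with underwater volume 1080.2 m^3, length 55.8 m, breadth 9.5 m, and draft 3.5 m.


Formula: Cb = V / (L * B * T)
Step 1 — L * B * T = 55.8 * 9.5 * 3.5 = 1855.35 m^3
Step 2 — Cb = 1080.2 / 1855.35 ≈ 0.58221 (5 s.f.)

0.58221


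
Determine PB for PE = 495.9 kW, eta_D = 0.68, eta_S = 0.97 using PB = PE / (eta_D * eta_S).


Formula: PB = PE / (eta_D * eta_S)
Step 1 — combined efficiency = eta_D * eta_S = 0.68 * 0.97 = 0.6596
Step 2 — PB = 495.9 / 0.6596 ≈ 751.82 kW (5 s.f.)

751.82 kW


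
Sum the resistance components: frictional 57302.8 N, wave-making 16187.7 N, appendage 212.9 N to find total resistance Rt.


Formula: Rt = Rf + Rw + Ra
Substituting: Rt = 57302.8 + 16187.7 + 212.9
Result: Rt = 73703.4 N

73703.4 N


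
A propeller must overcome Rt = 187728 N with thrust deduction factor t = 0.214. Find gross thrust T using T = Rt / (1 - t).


Formula: T = Rt / (1 - t)
Step 1 — (1 - t) = 1 - 0.214 = 0.786
Step 2 — T = 187728 / 0.786 ≈ 238840 N (5 s.f.)

238840 N


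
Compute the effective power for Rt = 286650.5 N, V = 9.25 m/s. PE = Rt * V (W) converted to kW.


Formula: PE = Rt * V / 1000 (kW)
Step 1 — PE (W) = 286650.5 * 9.25 = 2651517.125 W
Step 2 — PE (kW) = 2651517.125 / 1000 ≈ 2651.5 kW (5 s.f.)

2651.5 kW


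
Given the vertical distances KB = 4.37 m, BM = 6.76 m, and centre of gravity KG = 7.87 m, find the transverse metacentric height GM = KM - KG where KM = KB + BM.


Formula: GM = KB + BM - KG
Step 1 — KM = KB + BM = 4.37 + 6.76 = 11.13 m
Step 2 — GM = KM - KG = 11.13 - 7.87 = 3.26 m

3.26 m


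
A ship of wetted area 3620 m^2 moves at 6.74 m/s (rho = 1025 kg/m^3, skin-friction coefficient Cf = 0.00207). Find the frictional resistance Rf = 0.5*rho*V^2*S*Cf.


Formula: Rf = 0.5 * rho * V^2 * S * Cf
Step 1 — V^2 = 6.74^2 = 45.4276
Step 2 — 0.5 * rho * V^2 = 0.5 * 1025 * 45.4276 = 23281.645
Step 3 — Rf = 23281.645 * 3620 * 0.00207 ≈ 174460 N (5 s.f.)

174460 N


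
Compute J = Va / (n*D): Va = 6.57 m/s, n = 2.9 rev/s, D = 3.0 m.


Formula: J = Va / (n * D)
Step 1 — n * D = 2.9 * 3.0 = 8.7
Step 2 — J = 6.57 / 8.7 ≈ 0.75517 (5 s.f.)

0.75517


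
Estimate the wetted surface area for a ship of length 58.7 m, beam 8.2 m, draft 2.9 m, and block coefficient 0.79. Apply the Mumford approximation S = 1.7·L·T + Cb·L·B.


Formula: S = 1.7*L*T + V/T with V = Cb*L*B*T, i.e. S = L * (1.7*T + Cb*B)
Step 1 — 1.7*T = 1.7 * 2.9 = 4.93 m
Step 2 — Cb*B = 0.79 * 8.2 = 6.478 m
Step 3 — 1.7*T + Cb*B = 4.93 + 6.478 = 11.408 m
Step 4 — S = 58.7 * 11.408 ≈ 669.65 m^2 (5 s.f.)

669.65 m^2


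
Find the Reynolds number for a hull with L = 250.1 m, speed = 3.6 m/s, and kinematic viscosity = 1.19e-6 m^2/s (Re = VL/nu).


Formula: Re = V * L / nu
Step 1 — V * L = 3.6 * 250.1 = 900.36 m^2/s
Step 2 — Re = 900.36 / 1.19e-6 = 7.57e+08

7.57e+08


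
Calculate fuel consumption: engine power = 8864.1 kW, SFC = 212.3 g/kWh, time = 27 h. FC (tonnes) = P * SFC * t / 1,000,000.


Formula: FC (tonnes) = P * SFC * t / 1,000,000
Step 1 — P * SFC * t = 8864.1 * 212.3 * 27 = 50809907.61 g
Step 2 — FC (tonnes) = 50809907.61 / 1,000,000 ≈ 50.810 tonnes (5 s.f.)

50.810 tonnes


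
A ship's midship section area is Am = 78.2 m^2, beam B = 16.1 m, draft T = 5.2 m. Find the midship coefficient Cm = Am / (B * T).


Formula: Cm = Am / (B * T)
Step 1 — B * T = 16.1 * 5.2 = 83.72 m^2
Step 2 — Cm = 78.2 / 83.72 ≈ 0.93407 (5 s.f.)

0.93407


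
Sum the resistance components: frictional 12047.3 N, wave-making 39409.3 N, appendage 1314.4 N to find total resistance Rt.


Formula: Rt = Rf + Rw + Ra
Substituting: Rt = 12047.3 + 39409.3 + 1314.4
Result: Rt = 52771.0 N

52771.0 N


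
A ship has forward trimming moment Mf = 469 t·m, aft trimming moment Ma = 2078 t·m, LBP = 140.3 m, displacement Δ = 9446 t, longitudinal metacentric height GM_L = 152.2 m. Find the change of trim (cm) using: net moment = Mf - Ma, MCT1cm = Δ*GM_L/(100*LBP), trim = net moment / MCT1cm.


Formula: net trimming moment = Mf - Ma; MCT1cm = Δ*GM_L/(100*LBP); trim = net moment / MCT1cm
Step 1 — net trimming moment = 469 - 2078 = -1609 t·m
Step 2 — MCT1cm = 9446 * 152.2 / (100 * 140.3) = 102.4719 t·m/cm
Step 3 — trim = -1609 / 102.4719 ≈ -15.702 cm (5 s.f.)

-15.702 cm


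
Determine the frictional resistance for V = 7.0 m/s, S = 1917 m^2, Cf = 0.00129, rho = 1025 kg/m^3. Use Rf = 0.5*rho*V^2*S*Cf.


Formula: Rf = 0.5 * rho * V^2 * S * Cf
Step 1 — V^2 = 7.0^2 = 49.0
Step 2 — 0.5 * rho * V^2 = 0.5 * 1025 * 49.0 = 25112.5
Step 3 — Rf = 25112.5 * 1917 * 0.00129 ≈ 62101 N (5 s.f.)

62101 N


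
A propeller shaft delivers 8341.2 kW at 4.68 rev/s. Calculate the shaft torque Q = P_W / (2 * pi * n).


Formula: Q = P_W / (2 * pi * n)
Step 1 — P_W = 8341.2 kW * 1000 = 8341200.0 W
Step 2 — 2 * pi * n = 2 * pi * 4.68 = 29.405307
Step 3 — Q = 8341200.0 / 29.405307 ≈ 283660 N·m (5 s.f.)

283660 N·m


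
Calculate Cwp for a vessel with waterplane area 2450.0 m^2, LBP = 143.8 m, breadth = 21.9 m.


Formula: Cwp = Aw / (L * B)
Step 1 — L * B = 143.8 * 21.9 = 3149.22 m^2
Step 2 — Cwp = 2450.0 / 3149.22 ≈ 0.77797 (5 s.f.)

0.77797


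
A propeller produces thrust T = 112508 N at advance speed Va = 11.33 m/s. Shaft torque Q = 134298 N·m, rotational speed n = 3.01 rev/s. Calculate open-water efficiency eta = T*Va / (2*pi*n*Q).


Formula: eta = T * Va / (2 * pi * n * Q)
Step 1 — numerator = T * Va = 112508 * 11.33 = 1274715.64
Step 2 — 2 * pi * n = 2 * pi * 3.01 = 18.912388
Step 3 — denominator = 18.912388 * 134298 = 2539895.88
Step 4 — eta = 1274715.64 / 2539895.88 ≈ 0.50188 (5 s.f.)

0.50188


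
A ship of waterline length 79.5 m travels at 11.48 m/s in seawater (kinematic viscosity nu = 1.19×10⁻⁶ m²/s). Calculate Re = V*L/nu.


Formula: Re = V * L / nu
Step 1 — V * L = 11.48 * 79.5 = 912.66 m^2/s
Step 2 — Re = 912.66 / 1.19e-6 = 7.67e+08

7.67e+08


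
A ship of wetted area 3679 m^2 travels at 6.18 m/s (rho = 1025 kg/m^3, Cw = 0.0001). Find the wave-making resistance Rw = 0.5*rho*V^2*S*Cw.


Formula: Rw = 0.5 * rho * V^2 * S * Cw
Step 1 — V^2 = 6.18^2 = 38.1924
Step 2 — 0.5 * rho * V^2 = 0.5 * 1025 * 38.1924 = 19573.605
Step 3 — Rw = 19573.605 * 3679 * 0.0001 ≈ 7201.1 N (5 s.f.)

7201.1 N


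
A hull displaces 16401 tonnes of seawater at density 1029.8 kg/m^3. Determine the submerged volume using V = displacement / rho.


Formula: V = mass / rho
Step 1 — convert tonnes to kg: 16401 t * 1000 = 16401000 kg
Step 2 — V = 16401000 / 1029.8 ≈ 15926 m^3 (5 s.f.)

15926 m^3


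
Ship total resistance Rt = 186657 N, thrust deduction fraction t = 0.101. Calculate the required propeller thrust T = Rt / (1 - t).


Formula: T = Rt / (1 - t)
Step 1 — (1 - t) = 1 - 0.101 = 0.899
Step 2 — T = 186657 / 0.899 ≈ 207630 N (5 s.f.)

207630 N


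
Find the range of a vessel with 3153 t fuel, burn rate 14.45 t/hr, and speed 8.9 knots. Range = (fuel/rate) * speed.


Formula: endurance = fuel / rate; range = endurance * speed
Step 1 — endurance = 3153 / 14.45 = 218.2007 hours
Step 2 — range = 218.2007 * 8.9 ≈ 1942.0 nautical miles (5 s.f.)

1942.0 NM


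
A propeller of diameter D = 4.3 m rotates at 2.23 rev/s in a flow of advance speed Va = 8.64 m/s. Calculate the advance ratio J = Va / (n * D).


Formula: J = Va / (n * D)
Step 1 — n * D = 2.23 * 4.3 = 9.589
Step 2 — J = 8.64 / 9.589 ≈ 0.90103 (5 s.f.)

0.90103


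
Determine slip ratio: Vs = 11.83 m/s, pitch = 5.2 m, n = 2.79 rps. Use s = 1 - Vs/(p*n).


Formula: s = 1 - Vs / (p * n)
Step 1 — p * n = 5.2 * 2.79 = 14.508
Step 2 — Vs / (p*n) = 11.83 / 14.508 = 0.815412 (6 d.p.)
Step 3 — s = 1 - 0.815412 = 0.184588

0.184588


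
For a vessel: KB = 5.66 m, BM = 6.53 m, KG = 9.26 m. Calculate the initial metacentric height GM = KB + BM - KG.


Formula: GM = KB + BM - KG
Step 1 — KM = KB + BM = 5.66 + 6.53 = 12.19 m
Step 2 — GM = KM - KG = 12.19 - 9.26 = 2.93 m

2.93 m


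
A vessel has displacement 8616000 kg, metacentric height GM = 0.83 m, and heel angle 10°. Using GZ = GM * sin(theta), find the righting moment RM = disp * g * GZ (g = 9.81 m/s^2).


Formula: GZ = GM * sin(theta); RM = disp * g * GZ
Step 1 — GZ = 0.83 * sin(10°) = 0.83 * 0.173648 = 0.144128 m
Step 2 — RM = 8616000 * 9.81 * 0.144128 ≈ 12182000 N·m (5 s.f.)

12182000 N·m


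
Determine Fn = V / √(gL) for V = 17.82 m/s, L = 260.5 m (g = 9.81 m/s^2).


Formula: Fn = V / sqrt(g * L)
Step 1 — g * L = 9.81 * 260.5 = 2555.505
Step 2 — sqrt(g * L) = sqrt(2555.505) = 50.552003
Step 3 — Fn = 17.82 / 50.552003 ≈ 0.35251 (5 s.f.)

0.35251


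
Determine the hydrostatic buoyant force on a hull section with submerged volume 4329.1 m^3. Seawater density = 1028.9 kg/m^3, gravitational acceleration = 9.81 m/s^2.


Formula: Fb = rho * g * V
Substituting: Fb = 1028.9 * 9.81 * 4329.1
Intermediate: 1028.9 * 9.81 = 10093.509
Result: Fb = 10093.509 * 4329.1 ≈ 43696000 N (5 s.f.)

43696000 N


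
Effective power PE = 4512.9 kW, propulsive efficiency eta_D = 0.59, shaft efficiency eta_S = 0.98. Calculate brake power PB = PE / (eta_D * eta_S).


Formula: PB = PE / (eta_D * eta_S)
Step 1 — combined efficiency = eta_D * eta_S = 0.59 * 0.98 = 0.5782
Step 2 — PB = 4512.9 / 0.5782 ≈ 7805.1 kW (5 s.f.)

7805.1 kW


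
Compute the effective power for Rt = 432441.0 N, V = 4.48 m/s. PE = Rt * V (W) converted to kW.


Formula: PE = Rt * V / 1000 (kW)
Step 1 — PE (W) = 432441.0 * 4.48 = 1937335.68 W
Step 2 — PE (kW) = 1937335.68 / 1000 ≈ 1937.3 kW (5 s.f.)

1937.3 kW


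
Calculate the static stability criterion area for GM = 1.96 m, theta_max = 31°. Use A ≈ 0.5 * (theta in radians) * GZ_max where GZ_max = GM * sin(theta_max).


Formula: GZ_max = GM * sin(theta); Area = 0.5 * theta_rad * GZ_max
Step 1 — GZ_max = 1.96 * sin(31°) = 1.96 * 0.515038 = 1.009474 m
Step 2 — theta_rad = 31 * pi/180 = 0.541052 rad
Step 3 — Area = 0.5 * 0.541052 * 1.009474 ≈ 0.27309 m·rad (5 s.f.)

0.27309 m·rad


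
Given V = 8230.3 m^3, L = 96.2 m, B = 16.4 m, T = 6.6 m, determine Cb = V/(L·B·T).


Formula: Cb = V / (L * B * T)
Step 1 — L * B * T = 96.2 * 16.4 * 6.6 = 10412.688 m^3
Step 2 — Cb = 8230.3 / 10412.688 ≈ 0.79041 (5 s.f.)

0.79041


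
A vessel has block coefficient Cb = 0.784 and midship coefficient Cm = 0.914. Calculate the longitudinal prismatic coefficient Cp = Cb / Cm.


Formula: Cp = Cb / Cm
Substituting: Cp = 0.784 / 0.914
Result: Cp ≈ 0.85777 (5 s.f.)

0.85777


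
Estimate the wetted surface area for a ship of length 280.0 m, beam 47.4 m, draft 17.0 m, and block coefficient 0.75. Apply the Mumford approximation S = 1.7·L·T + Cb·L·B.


Formula: S = 1.7*L*T + V/T with V = Cb*L*B*T, i.e. S = L * (1.7*T + Cb*B)
Step 1 — 1.7*T = 1.7 * 17.0 = 28.9 m
Step 2 — Cb*B = 0.75 * 47.4 = 35.55 m
Step 3 — 1.7*T + Cb*B = 28.9 + 35.55 = 64.45 m
Step 4 — S = 280.0 * 64.45 ≈ 18046 m^2 (5 s.f.)

18046 m^2


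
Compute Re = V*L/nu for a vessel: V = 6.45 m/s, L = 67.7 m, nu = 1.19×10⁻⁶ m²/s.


Formula: Re = V * L / nu
Step 1 — V * L = 6.45 * 67.7 = 436.665 m^2/s
Step 2 — Re = 436.665 / 1.19e-6 = 3.67e+08

3.67e+08


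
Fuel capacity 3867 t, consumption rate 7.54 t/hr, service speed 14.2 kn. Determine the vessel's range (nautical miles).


Formula: endurance = fuel / rate; range = endurance * speed
Step 1 — endurance = 3867 / 7.54 = 512.8647 hours
Step 2 — range = 512.8647 * 14.2 ≈ 7282.7 nautical miles (5 s.f.)

7282.7 NM


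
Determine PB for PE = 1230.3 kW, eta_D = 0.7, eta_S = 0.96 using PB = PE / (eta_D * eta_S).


Formula: PB = PE / (eta_D * eta_S)
Step 1 — combined efficiency = eta_D * eta_S = 0.7 * 0.96 = 0.672
Step 2 — PB = 1230.3 / 0.672 ≈ 1830.8 kW (5 s.f.)

1830.8 kW


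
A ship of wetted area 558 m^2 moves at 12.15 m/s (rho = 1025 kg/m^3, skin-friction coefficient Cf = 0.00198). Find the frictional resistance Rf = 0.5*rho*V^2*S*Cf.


Formula: Rf = 0.5 * rho * V^2 * S * Cf
Step 1 — V^2 = 12.15^2 = 147.6225
Step 2 — 0.5 * rho * V^2 = 0.5 * 1025 * 147.6225 = 75656.53125
Step 3 — Rf = 75656.53125 * 558 * 0.00198 ≈ 83588 N (5 s.f.)

83588 N


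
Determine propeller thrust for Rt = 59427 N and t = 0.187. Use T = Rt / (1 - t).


Formula: T = Rt / (1 - t)
Step 1 — (1 - t) = 1 - 0.187 = 0.813
Step 2 — T = 59427 / 0.813 ≈ 73096 N (5 s.f.)

73096 N


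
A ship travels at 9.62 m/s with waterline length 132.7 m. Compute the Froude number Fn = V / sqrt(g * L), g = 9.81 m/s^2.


Formula: Fn = V / sqrt(g * L)
Step 1 — g * L = 9.81 * 132.7 = 1301.787
Step 2 — sqrt(g * L) = sqrt(1301.787) = 36.080285
Step 3 — Fn = 9.62 / 36.080285 ≈ 0.26663 (5 s.f.)

0.26663


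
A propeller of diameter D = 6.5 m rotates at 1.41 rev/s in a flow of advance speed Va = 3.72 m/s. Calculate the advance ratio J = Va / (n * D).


Formula: J = Va / (n * D)
Step 1 — n * D = 1.41 * 6.5 = 9.165
Step 2 — J = 3.72 / 9.165 ≈ 0.40589 (5 s.f.)

0.40589


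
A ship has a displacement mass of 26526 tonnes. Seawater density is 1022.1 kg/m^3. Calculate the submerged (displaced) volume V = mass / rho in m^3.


Formula: V = mass / rho
Step 1 — convert tonnes to kg: 26526 t * 1000 = 26526000 kg
Step 2 — V = 26526000 / 1022.1 ≈ 25952 m^3 (5 s.f.)

25952 m^3


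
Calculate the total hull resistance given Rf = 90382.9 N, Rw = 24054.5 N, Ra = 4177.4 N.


Formula: Rt = Rf + Rw + Ra
Substituting: Rt = 90382.9 + 24054.5 + 4177.4
Result: Rt = 118614.8 N

118614.8 N


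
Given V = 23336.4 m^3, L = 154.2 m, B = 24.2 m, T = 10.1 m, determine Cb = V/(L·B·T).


Formula: Cb = V / (L * B * T)
Step 1 — L * B * T = 154.2 * 24.2 * 10.1 = 37689.564 m^3
Step 2 — Cb = 23336.4 / 37689.564 ≈ 0.61917 (5 s.f.)

0.61917


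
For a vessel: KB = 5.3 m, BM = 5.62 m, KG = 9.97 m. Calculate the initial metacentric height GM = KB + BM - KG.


Formula: GM = KB + BM - KG
Step 1 — KM = KB + BM = 5.3 + 5.62 = 10.92 m
Step 2 — GM = KM - KG = 10.92 - 9.97 = 0.95 m

0.95 m


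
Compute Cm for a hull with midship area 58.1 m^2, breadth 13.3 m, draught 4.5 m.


Formula: Cm = Am / (B * T)
Step 1 — B * T = 13.3 * 4.5 = 59.85 m^2
Step 2 — Cm = 58.1 / 59.85 ≈ 0.97076 (5 s.f.)

0.97076


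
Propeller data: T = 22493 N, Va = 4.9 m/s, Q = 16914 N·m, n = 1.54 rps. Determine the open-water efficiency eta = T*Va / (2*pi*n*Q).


Formula: eta = T * Va / (2 * pi * n * Q)
Step 1 — numerator = T * Va = 22493 * 4.9 = 110215.7
Step 2 — 2 * pi * n = 2 * pi * 1.54 = 9.676105
Step 3 — denominator = 9.676105 * 16914 = 163661.64
Step 4 — eta = 110215.7 / 163661.64 ≈ 0.67344 (5 s.f.)

0.67344


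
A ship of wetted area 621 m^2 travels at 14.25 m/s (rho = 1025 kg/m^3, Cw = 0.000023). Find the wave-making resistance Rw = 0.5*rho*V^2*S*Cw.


Formula: Rw = 0.5 * rho * V^2 * S * Cw
Step 1 — V^2 = 14.25^2 = 203.0625
Step 2 — 0.5 * rho * V^2 = 0.5 * 1025 * 203.0625 = 104069.53125
Step 3 — Rw = 104069.53125 * 621 * 0.000023 ≈ 1486.4 N (5 s.f.)

1486.4 N


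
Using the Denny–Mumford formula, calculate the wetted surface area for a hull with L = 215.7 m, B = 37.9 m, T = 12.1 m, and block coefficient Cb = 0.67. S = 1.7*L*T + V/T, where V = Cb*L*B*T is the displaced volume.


Formula: S = 1.7*L*T + V/T with V = Cb*L*B*T, i.e. S = L * (1.7*T + Cb*B)
Step 1 — 1.7*T = 1.7 * 12.1 = 20.57 m
Step 2 — Cb*B = 0.67 * 37.9 = 25.393 m
Step 3 — 1.7*T + Cb*B = 20.57 + 25.393 = 45.963 m
Step 4 — S = 215.7 * 45.963 ≈ 9914.2 m^2 (5 s.f.)

9914.2 m^2


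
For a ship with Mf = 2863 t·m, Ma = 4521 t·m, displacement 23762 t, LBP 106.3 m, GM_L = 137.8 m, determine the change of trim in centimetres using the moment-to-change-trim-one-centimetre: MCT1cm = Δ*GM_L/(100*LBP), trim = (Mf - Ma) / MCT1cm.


Formula: net trimming moment = Mf - Ma; MCT1cm = Δ*GM_L/(100*LBP); trim = net moment / MCT1cm
Step 1 — net trimming moment = 2863 - 4521 = -1658 t·m
Step 2 — MCT1cm = 23762 * 137.8 / (100 * 106.3) = 308.0342 t·m/cm
Step 3 — trim = -1658 / 308.0342 ≈ -5.3825 cm (5 s.f.)

-5.3825 cm


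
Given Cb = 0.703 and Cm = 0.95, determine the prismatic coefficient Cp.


Formula: Cp = Cb / Cm
Substituting: Cp = 0.703 / 0.95
Result: Cp ≈ 0.74000 (5 s.f.)

0.74000


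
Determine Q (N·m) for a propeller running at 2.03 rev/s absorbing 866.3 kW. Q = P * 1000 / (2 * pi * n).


Formula: Q = P_W / (2 * pi * n)
Step 1 — P_W = 866.3 kW * 1000 = 866300.0 W
Step 2 — 2 * pi * n = 2 * pi * 2.03 = 12.754866
Step 3 — Q = 866300.0 / 12.754866 ≈ 67919 N·m (5 s.f.)

67919 N·m


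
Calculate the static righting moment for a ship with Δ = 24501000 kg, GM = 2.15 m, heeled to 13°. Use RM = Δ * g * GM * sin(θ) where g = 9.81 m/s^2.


Formula: GZ = GM * sin(theta); RM = disp * g * GZ
Step 1 — GZ = 2.15 * sin(13°) = 2.15 * 0.224951 = 0.483645 m
Step 2 — RM = 24501000 * 9.81 * 0.483645 ≈ 116250000 N·m (5 s.f.)

116250000 N·m


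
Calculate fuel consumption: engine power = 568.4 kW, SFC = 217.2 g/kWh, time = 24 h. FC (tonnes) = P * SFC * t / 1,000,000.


Formula: FC (tonnes) = P * SFC * t / 1,000,000
Step 1 — P * SFC * t = 568.4 * 217.2 * 24 = 2962955.52 g
Step 2 — FC (tonnes) = 2962955.52 / 1,000,000 ≈ 2.9630 tonnes (5 s.f.)

2.9630 tonnes


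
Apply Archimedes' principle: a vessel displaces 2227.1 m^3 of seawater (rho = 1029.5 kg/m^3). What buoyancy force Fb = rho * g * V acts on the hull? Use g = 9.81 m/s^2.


Formula: Fb = rho * g * V
Substituting: Fb = 1029.5 * 9.81 * 2227.1
Intermediate: 1029.5 * 9.81 = 10099.395
Result: Fb = 10099.395 * 2227.1 ≈ 22492000 N (5 s.f.)

22492000 N


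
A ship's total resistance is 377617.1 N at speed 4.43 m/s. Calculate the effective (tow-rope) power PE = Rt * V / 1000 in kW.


Formula: PE = Rt * V / 1000 (kW)
Step 1 — PE (W) = 377617.1 * 4.43 = 1672843.753 W
Step 2 — PE (kW) = 1672843.753 / 1000 ≈ 1672.8 kW (5 s.f.)

1672.8 kW


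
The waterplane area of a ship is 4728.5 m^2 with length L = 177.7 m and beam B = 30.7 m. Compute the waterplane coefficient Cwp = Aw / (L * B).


Formula: Cwp = Aw / (L * B)
Step 1 — L * B = 177.7 * 30.7 = 5455.39 m^2
Step 2 — Cwp = 4728.5 / 5455.39 ≈ 0.86676 (5 s.f.)

0.86676


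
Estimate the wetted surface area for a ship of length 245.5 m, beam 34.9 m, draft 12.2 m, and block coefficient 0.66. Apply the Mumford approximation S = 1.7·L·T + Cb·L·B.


Formula: S = 1.7*L*T + V/T with V = Cb*L*B*T, i.e. S = L * (1.7*T + Cb*B)
Step 1 — 1.7*T = 1.7 * 12.2 = 20.74 m
Step 2 — Cb*B = 0.66 * 34.9 = 23.034 m
Step 3 — 1.7*T + Cb*B = 20.74 + 23.034 = 43.774 m
Step 4 — S = 245.5 * 43.774 ≈ 10747 m^2 (5 s.f.)

10747 m^2


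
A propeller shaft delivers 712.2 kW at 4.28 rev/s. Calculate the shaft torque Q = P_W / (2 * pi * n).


Formula: Q = P_W / (2 * pi * n)
Step 1 — P_W = 712.2 kW * 1000 = 712200.0 W
Step 2 — 2 * pi * n = 2 * pi * 4.28 = 26.892033
Step 3 — Q = 712200.0 / 26.892033 ≈ 26484 N·m (5 s.f.)

26484 N·m


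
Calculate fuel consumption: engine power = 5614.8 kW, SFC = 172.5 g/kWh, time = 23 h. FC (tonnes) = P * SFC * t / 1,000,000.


Formula: FC (tonnes) = P * SFC * t / 1,000,000
Step 1 — P * SFC * t = 5614.8 * 172.5 * 23 = 22276719.0 g
Step 2 — FC (tonnes) = 22276719.0 / 1,000,000 ≈ 22.277 tonnes (5 s.f.)

22.277 tonnes


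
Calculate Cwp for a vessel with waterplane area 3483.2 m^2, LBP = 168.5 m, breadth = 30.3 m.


Formula: Cwp = Aw / (L * B)
Step 1 — L * B = 168.5 * 30.3 = 5105.55 m^2
Step 2 — Cwp = 3483.2 / 5105.55 ≈ 0.68224 (5 s.f.)

0.68224


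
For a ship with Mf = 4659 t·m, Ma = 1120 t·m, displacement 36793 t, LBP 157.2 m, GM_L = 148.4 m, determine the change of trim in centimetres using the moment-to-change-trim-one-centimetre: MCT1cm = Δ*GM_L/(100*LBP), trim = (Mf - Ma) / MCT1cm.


Formula: net trimming moment = Mf - Ma; MCT1cm = Δ*GM_L/(100*LBP); trim = net moment / MCT1cm
Step 1 — net trimming moment = 4659 - 1120 = 3539 t·m
Step 2 — MCT1cm = 36793 * 148.4 / (100 * 157.2) = 347.3334 t·m/cm
Step 3 — trim = 3539 / 347.3334 ≈ 10.189 cm (5 s.f.)

10.189 cm


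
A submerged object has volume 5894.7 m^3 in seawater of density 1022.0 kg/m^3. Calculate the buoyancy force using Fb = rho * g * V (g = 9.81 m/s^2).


Formula: Fb = rho * g * V
Substituting: Fb = 1022.0 * 9.81 * 5894.7
Intermediate: 1022.0 * 9.81 = 10025.82
Result: Fb = 10025.82 * 5894.7 ≈ 59099000 N (5 s.f.)

59099000 N


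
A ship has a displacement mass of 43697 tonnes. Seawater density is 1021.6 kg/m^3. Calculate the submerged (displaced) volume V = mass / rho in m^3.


Formula: V = mass / rho
Step 1 — convert tonnes to kg: 43697 t * 1000 = 43697000 kg
Step 2 — V = 43697000 / 1021.6 ≈ 42773 m^3 (5 s.f.)

42773 m^3


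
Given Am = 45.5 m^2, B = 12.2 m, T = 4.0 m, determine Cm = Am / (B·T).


Formula: Cm = Am / (B * T)
Step 1 — B * T = 12.2 * 4.0 = 48.8 m^2
Step 2 — Cm = 45.5 / 48.8 ≈ 0.93238 (5 s.f.)

0.93238


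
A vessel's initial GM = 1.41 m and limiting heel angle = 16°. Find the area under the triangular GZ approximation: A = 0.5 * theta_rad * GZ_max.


Formula: GZ_max = GM * sin(theta); Area = 0.5 * theta_rad * GZ_max
Step 1 — GZ_max = 1.41 * sin(16°) = 1.41 * 0.275637 = 0.388648 m
Step 2 — theta_rad = 16 * pi/180 = 0.279253 rad
Step 3 — Area = 0.5 * 0.279253 * 0.388648 ≈ 0.054266 m·rad (5 s.f.)

0.054266 m·rad
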